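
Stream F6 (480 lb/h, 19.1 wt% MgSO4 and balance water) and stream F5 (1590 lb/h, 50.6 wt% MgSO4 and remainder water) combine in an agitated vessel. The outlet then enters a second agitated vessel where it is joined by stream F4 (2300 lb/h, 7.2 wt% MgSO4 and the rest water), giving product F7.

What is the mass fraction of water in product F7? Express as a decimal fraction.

0.757

Overall, product flow = 4370 lb/h.
water in = 480×0.809 + 1590×0.494 + 2300×0.928 = 3308.2 lb/h.
water fraction in F7 = 0.757.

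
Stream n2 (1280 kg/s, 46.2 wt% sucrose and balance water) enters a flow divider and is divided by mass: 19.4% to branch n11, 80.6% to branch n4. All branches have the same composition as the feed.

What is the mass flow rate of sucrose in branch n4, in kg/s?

Branch n4 total = 0.806×1280 = 1031.7 kg/s.
sucrose in n4 = 0.462×1031.7 = 476.64 kg/s.

476.6 kg/s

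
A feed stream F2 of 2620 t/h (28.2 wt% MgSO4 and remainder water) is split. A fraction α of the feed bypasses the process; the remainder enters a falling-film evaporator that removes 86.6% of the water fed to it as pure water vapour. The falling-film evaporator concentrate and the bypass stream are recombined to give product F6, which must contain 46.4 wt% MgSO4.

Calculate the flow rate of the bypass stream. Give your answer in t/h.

967.2 t/h

All 2620×0.282 = 738.84 t/h of MgSO4 reaches F6, so F6 = 738.84/0.464 = 1592.3 t/h and vapour = 1027.7 t/h.
The evaporator receives (1−α)·2620 of feed at 0.718 water and removes 0.866 of that water:
0.866×0.718×(1−α)×2620 = 1027.7
(1−α) = 1027.7/1629.1 = 0.6308;  α = 0.3692.
Bypass flow = 0.3692×2620 = 967.23 t/h.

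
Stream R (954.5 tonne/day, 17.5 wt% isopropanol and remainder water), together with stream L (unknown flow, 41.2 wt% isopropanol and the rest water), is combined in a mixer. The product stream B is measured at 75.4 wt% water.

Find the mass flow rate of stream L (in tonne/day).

408.2 tonne/day

Let L be the unknown flow. Total out = 954.5 + L.
water balance: 787.46 + 0.588·L = 0.754·(954.5 + L)
(0.588 − 0.754)·L = 0.754×954.5 − 787.46 = -67.769
L = -67.769 / -0.166 = 408.25 tonne/day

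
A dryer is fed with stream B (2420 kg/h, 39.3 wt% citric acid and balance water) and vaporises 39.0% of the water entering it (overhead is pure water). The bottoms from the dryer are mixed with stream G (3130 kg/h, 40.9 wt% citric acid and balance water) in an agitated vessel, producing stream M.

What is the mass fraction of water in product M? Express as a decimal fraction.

Vapour removed = 0.390×0.607×2420 = 572.89 kg/h; concentrate = 1847.1 kg/h.
water reaching the mixer = 896.05 (from concentrate) + 3130×0.591 = 2745.9 kg/h.
Product flow = 1847.1 + 3130 = 4977.1 kg/h; water fraction = 0.5517.

0.5517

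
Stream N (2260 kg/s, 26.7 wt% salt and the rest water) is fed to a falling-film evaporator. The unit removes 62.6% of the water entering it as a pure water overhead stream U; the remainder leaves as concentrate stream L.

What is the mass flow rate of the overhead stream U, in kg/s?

water entering = 2260×0.733 = 1656.6 kg/s; overhead removed = 0.626×1656.6 = 1037 kg/s.

1037 kg/s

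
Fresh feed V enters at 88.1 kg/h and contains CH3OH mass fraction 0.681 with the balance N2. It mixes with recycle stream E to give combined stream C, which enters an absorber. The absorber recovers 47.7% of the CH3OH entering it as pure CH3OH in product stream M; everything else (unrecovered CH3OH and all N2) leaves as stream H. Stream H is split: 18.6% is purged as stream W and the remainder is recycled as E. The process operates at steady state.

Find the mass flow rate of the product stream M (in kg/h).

49.83 kg/h

CH3OH in C: m_A = 88.1×0.681 + (1−0.186)·(1−0.477)·m_A, so m_A = 59.996/0.5743 = 104.47 kg/h.
Product M = 0.477×104.47 = 49.833 kg/h.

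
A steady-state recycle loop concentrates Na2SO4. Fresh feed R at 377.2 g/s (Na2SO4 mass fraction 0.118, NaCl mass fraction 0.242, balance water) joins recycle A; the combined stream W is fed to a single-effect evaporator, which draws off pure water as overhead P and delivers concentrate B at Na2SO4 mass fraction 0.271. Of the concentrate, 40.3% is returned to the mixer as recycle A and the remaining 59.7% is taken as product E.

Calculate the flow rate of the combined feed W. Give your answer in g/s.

488.1 g/s

Overall Na2SO4 balance (none leaves overhead): Na2SO4 in fresh feed = Na2SO4 in product, i.e. 377.2×0.118 = (1−0.403)·B·0.271.
B = 44.51/(0.271×0.597) = 275.11 g/s.
Recycle A = 0.403×275.11 = 110.87 g/s.
Combined feed W = 377.2 + 110.87 = 488.07 g/s.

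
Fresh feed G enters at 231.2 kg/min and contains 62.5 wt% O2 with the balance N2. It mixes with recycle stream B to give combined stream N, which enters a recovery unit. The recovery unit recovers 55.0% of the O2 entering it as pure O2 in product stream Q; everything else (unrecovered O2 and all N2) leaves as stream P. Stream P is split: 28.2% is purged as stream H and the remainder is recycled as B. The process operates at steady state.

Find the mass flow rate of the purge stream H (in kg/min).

N2 enters only via G and leaves only via the purge: 231.2×0.375 = 0.282×(N2 in P), and the recovery unit passes all N2, so N2 in N = N2 in P = 307.45 kg/min.
O2 in N: m_A = 231.2×0.625 + (1−0.282)·(1−0.550)·m_A, so m_A = 144.5/0.6769 = 213.47 kg/min.
P = (1−0.550)×213.47 + 307.45 = 403.51 kg/min.
Purge H = 0.282×403.51 = 113.79 kg/min.

113.8 kg/min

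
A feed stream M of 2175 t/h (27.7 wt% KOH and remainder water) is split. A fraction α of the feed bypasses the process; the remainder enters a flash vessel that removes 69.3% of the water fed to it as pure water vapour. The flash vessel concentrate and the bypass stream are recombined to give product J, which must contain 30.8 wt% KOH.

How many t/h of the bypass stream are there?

1738 t/h

All 2175×0.277 = 602.48 t/h of KOH reaches J, so J = 602.48/0.308 = 1956.1 t/h and vapour = 218.91 t/h.
The evaporator receives (1−α)·2175 of feed at 0.723 water and removes 0.693 of that water:
0.693×0.723×(1−α)×2175 = 218.91
(1−α) = 218.91/1089.8 = 0.2009;  α = 0.7991.
Bypass flow = 0.7991×2175 = 1738.1 t/h.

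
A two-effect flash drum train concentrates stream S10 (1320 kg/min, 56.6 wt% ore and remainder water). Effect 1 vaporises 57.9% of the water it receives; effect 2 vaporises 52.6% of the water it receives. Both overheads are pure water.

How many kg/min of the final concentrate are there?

water in feed = 1320×0.434 = 572.88 kg/min.
After stage 1: water left = (1−0.579)×572.88 = 241.18; stream total = 988.3 kg/min.
After stage 2: water left = (1−0.526)×241.18 = 114.32; final concentrate = 861.44 kg/min.

861.4 kg/min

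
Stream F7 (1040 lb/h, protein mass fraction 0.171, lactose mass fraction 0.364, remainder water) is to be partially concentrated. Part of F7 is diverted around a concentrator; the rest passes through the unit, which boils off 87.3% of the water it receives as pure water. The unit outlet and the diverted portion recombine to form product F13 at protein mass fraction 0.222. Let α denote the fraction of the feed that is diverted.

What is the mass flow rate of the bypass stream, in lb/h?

451.5 lb/h

All 1040×0.171 = 177.84 lb/h of protein reaches F13, so F13 = 177.84/0.222 = 801.08 lb/h and vapour = 238.92 lb/h.
The evaporator receives (1−α)·1040 of feed at 0.465 water and removes 0.873 of that water:
0.873×0.465×(1−α)×1040 = 238.92
(1−α) = 238.92/422.18 = 0.5659;  α = 0.4341.
Bypass flow = 0.4341×1040 = 451.45 lb/h.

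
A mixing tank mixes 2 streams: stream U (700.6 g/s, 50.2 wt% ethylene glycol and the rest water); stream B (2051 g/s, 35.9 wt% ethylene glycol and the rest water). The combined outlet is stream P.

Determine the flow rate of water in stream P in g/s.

1664 g/s

water out = water in = 700.6×0.498 + 2051×0.641 = 1663.6 g/s.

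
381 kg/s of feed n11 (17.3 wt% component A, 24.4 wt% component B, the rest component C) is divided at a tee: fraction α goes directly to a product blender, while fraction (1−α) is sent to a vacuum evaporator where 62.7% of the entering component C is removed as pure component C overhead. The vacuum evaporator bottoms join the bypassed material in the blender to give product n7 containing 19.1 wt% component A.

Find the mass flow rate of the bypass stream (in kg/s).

282.8 kg/s

All 381×0.173 = 65.913 kg/s of component A reaches n7, so n7 = 65.913/0.191 = 345.09 kg/s and vapour = 35.906 kg/s.
The evaporator receives (1−α)·381 of feed at 0.583 component C and removes 0.627 of that component C:
0.627×0.583×(1−α)×381 = 35.906
(1−α) = 35.906/139.27 = 0.2578;  α = 0.7422.
Bypass flow = 0.7422×381 = 282.77 kg/s.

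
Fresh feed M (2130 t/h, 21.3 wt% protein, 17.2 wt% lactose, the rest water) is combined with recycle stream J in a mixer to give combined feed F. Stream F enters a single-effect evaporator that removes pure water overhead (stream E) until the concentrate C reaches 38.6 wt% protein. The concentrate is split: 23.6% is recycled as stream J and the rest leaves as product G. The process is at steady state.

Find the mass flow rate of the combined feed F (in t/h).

2493 t/h

Overall protein balance (none leaves overhead): protein in fresh feed = protein in product, i.e. 2130×0.213 = (1−0.236)·C·0.386.
C = 453.69/(0.386×0.764) = 1538.4 t/h.
Recycle J = 0.236×1538.4 = 363.07 t/h.
Combined feed F = 2130 + 363.07 = 2493.1 t/h.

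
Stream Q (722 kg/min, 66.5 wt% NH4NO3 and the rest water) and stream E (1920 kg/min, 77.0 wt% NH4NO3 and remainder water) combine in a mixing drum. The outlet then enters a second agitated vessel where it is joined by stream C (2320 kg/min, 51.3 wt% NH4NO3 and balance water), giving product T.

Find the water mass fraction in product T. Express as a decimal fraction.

Overall, product flow = 4962 kg/min.
water in = 722×0.335 + 1920×0.230 + 2320×0.487 = 1813.3 kg/min.
water fraction in T = 0.365.

0.365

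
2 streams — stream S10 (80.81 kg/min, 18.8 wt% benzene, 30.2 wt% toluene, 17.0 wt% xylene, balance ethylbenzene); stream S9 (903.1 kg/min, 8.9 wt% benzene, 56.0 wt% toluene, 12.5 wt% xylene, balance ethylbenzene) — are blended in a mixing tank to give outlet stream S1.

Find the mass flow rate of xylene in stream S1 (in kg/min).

xylene out = xylene in = 80.81×0.170 + 903.1×0.125 = 126.63 kg/min.

126.6 kg/min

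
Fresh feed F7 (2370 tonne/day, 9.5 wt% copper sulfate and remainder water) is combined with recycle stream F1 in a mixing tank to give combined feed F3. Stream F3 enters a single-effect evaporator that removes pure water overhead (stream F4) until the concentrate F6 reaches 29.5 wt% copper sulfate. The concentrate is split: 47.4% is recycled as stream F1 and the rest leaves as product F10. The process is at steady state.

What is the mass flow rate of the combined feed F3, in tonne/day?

3058 tonne/day

Overall copper sulfate balance (none leaves overhead): copper sulfate in fresh feed = copper sulfate in product, i.e. 2370×0.095 = (1−0.474)·F6·0.295.
F6 = 225.15/(0.295×0.526) = 1451 tonne/day.
Recycle F1 = 0.474×1451 = 687.77 tonne/day.
Combined feed F3 = 2370 + 687.77 = 3057.8 tonne/day.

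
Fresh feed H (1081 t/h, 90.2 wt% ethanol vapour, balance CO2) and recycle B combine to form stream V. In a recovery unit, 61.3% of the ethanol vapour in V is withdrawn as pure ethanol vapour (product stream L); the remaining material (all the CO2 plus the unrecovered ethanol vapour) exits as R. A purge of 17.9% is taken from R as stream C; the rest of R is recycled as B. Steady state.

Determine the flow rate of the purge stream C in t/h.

CO2 enters only via H and leaves only via the purge: 1081×0.098 = 0.179×(CO2 in R), and the recovery unit passes all CO2, so CO2 in V = CO2 in R = 591.83 t/h.
ethanol vapour in V: m_A = 1081×0.902 + (1−0.179)·(1−0.613)·m_A, so m_A = 975.06/0.6823 = 1429.1 t/h.
R = (1−0.613)×1429.1 + 591.83 = 1144.9 t/h.
Purge C = 0.179×1144.9 = 204.94 t/h.

204.9 t/h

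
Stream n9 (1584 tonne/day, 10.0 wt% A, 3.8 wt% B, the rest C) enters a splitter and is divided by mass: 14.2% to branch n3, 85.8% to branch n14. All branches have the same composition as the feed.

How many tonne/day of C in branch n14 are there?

Branch n14 total = 0.858×1584 = 1359.1 tonne/day.
C in n14 = 0.862×1359.1 = 1171.5 tonne/day.

1172 tonne/day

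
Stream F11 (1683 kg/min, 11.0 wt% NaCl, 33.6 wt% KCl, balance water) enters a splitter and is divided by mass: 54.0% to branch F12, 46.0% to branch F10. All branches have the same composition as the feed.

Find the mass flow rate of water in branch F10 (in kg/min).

428.9 kg/min

Branch F10 total = 0.460×1683 = 774.18 kg/min.
water in F10 = 0.554×774.18 = 428.9 kg/min.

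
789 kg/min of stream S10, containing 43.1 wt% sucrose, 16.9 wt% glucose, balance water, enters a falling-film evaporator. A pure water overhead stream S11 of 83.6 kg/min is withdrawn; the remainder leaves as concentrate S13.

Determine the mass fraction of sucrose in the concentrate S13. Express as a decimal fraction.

sucrose is not removed: 789×0.431 = 340.06 kg/min of sucrose enters S13.
Concentrate = 789 − 83.6 = 705.4 kg/min.
Mass fraction = 340.06/705.4 = 0.482.

0.482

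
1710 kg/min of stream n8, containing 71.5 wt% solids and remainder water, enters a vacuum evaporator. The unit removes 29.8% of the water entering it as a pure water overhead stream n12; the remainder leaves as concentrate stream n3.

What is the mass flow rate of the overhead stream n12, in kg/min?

145.2 kg/min

water entering = 1710×0.285 = 487.35 kg/min; overhead removed = 0.298×487.35 = 145.23 kg/min.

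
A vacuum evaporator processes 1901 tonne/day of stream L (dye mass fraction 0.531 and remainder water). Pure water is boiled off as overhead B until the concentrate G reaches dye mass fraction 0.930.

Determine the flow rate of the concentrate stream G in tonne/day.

1085 tonne/day

dye is conserved: 1901×0.531 = 1009.4 tonne/day all reports to the concentrate.
Concentrate = 1009.4/(target fraction) = 1085.4 tonne/day.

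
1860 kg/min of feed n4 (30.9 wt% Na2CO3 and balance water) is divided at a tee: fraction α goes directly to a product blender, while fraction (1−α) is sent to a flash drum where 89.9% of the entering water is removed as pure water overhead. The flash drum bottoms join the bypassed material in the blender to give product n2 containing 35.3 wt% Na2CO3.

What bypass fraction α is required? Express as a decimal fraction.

0.799

All 1860×0.309 = 574.74 kg/min of Na2CO3 reaches n2, so n2 = 574.74/0.353 = 1628.2 kg/min and vapour = 231.84 kg/min.
The evaporator receives (1−α)·1860 of feed at 0.691 water and removes 0.899 of that water:
0.899×0.691×(1−α)×1860 = 231.84
(1−α) = 231.84/1155.4 = 0.2007;  α = 0.7993.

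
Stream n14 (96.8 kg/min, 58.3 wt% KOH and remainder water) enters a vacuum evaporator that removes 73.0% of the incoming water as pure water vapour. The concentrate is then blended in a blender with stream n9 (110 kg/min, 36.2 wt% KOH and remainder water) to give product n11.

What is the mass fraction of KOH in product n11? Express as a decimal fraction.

Vapour removed = 0.730×0.417×96.8 = 29.467 kg/min; concentrate = 67.333 kg/min.
KOH reaching the mixer = 56.434 (from concentrate) + 110×0.362 = 96.254 kg/min.
Product flow = 67.333 + 110 = 177.33 kg/min; KOH fraction = 0.5428.

0.5428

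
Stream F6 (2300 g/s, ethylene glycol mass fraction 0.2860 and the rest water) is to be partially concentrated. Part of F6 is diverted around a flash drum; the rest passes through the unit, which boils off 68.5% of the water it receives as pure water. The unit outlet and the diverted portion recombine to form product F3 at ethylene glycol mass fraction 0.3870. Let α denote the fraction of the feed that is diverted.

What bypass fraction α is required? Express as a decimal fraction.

0.466

All 2300×0.286 = 657.8 g/s of ethylene glycol reaches F3, so F3 = 657.8/0.387 = 1699.7 g/s and vapour = 600.26 g/s.
The evaporator receives (1−α)·2300 of feed at 0.714 water and removes 0.685 of that water:
0.685×0.714×(1−α)×2300 = 600.26
(1−α) = 600.26/1124.9 = 0.5336;  α = 0.4664.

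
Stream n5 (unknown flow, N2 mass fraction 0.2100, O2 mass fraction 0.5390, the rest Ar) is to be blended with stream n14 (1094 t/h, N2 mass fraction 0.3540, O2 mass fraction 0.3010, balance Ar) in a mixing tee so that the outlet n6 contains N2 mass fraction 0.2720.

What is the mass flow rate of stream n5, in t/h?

Let n5 be the unknown flow. Total out = 1094 + n5.
N2 balance: 387.28 + 0.210·n5 = 0.272·(1094 + n5)
(0.210 − 0.272)·n5 = 0.272×1094 − 387.28 = -89.708
n5 = -89.708 / -0.062 = 1446.9 t/h

1447 t/h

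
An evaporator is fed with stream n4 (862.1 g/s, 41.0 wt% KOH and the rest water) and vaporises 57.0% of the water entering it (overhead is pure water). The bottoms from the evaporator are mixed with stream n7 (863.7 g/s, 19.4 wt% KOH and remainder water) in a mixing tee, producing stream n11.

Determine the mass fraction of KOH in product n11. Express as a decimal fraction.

0.363

Vapour removed = 0.570×0.590×862.1 = 289.92 g/s; concentrate = 572.18 g/s.
KOH reaching the mixer = 353.46 (from concentrate) + 863.7×0.194 = 521.02 g/s.
Product flow = 572.18 + 863.7 = 1435.9 g/s; KOH fraction = 0.363.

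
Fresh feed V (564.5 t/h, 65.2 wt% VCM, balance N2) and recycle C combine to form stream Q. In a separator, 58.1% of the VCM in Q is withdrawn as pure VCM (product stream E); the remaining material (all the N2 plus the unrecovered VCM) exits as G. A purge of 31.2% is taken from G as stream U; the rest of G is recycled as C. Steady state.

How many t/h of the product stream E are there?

300.5 t/h

VCM in Q: m_A = 564.5×0.652 + (1−0.312)·(1−0.581)·m_A, so m_A = 368.05/0.7117 = 517.13 t/h.
Product E = 0.581×517.13 = 300.45 t/h.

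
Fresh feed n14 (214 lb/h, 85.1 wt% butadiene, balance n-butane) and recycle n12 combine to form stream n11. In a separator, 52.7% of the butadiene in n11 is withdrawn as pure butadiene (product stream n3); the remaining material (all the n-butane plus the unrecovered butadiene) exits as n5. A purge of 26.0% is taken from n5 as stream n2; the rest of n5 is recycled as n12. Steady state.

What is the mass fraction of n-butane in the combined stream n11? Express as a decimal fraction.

n-butane enters only via n14 and leaves only via the purge: 214×0.149 = 0.260×(n-butane in n5), and the separator passes all n-butane, so n-butane in n11 = n-butane in n5 = 122.64 lb/h.
butadiene in n11: m_A = 214×0.851 + (1−0.260)·(1−0.527)·m_A, so m_A = 182.11/0.6500 = 280.18 lb/h.
n11 = 280.18 + 122.64 = 402.82 lb/h.
n-butane fraction in n11 = 122.64/402.82 = 0.304.

0.304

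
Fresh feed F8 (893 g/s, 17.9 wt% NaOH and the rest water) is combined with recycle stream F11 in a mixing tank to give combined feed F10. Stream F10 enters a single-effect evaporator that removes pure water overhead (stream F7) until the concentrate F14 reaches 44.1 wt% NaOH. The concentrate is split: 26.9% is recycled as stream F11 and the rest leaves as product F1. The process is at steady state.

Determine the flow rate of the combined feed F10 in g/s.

1026 g/s

Overall NaOH balance (none leaves overhead): NaOH in fresh feed = NaOH in product, i.e. 893×0.179 = (1−0.269)·F14·0.441.
F14 = 159.85/(0.441×0.731) = 495.85 g/s.
Recycle F11 = 0.269×495.85 = 133.38 g/s.
Combined feed F10 = 893 + 133.38 = 1026.4 g/s.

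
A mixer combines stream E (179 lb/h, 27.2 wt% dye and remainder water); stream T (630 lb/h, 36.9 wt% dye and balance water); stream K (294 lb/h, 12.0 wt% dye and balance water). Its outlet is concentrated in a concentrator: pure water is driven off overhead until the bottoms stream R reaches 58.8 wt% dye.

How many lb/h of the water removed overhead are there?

dye entering = 179×0.272 + 630×0.369 + 294×0.120 = 316.44 lb/h.
All dye reports to R, so R = 316.44/0.588 = 538.16 lb/h.
Total feed = 1103 lb/h; overhead = 1103 − 538.16 = 564.84 lb/h.

564.8 lb/h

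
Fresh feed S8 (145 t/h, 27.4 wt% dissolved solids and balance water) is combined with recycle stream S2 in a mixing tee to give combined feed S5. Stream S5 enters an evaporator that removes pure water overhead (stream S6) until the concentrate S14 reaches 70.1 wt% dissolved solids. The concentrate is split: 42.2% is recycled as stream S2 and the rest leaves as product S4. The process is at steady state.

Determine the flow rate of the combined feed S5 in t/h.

Overall dissolved solids balance (none leaves overhead): dissolved solids in fresh feed = dissolved solids in product, i.e. 145×0.274 = (1−0.422)·S14·0.701.
S14 = 39.73/(0.701×0.578) = 98.056 t/h.
Recycle S2 = 0.422×98.056 = 41.379 t/h.
Combined feed S5 = 145 + 41.379 = 186.38 t/h.

186.4 t/h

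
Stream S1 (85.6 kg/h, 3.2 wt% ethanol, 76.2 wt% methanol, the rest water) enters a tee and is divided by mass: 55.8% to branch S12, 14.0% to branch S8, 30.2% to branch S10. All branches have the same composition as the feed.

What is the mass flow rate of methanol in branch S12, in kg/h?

Branch S12 total = 0.558×85.6 = 47.765 kg/h.
methanol in S12 = 0.762×47.765 = 36.397 kg/h.

36.4 kg/h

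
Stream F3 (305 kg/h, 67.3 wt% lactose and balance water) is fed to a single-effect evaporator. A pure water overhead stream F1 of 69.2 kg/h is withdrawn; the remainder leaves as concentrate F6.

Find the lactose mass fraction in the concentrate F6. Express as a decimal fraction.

lactose is not removed: 305×0.673 = 205.27 kg/h of lactose enters F6.
Concentrate = 305 − 69.2 = 235.8 kg/h.
Mass fraction = 205.27/235.8 = 0.8705.

0.8705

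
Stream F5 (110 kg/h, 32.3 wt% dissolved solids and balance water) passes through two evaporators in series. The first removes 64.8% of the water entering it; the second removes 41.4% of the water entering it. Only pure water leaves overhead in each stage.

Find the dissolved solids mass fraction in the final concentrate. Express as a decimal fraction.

water in feed = 110×0.677 = 74.47 kg/h.
After stage 1: water left = (1−0.648)×74.47 = 26.213; stream total = 61.743 kg/h.
After stage 2: water left = (1−0.414)×26.213 = 15.361; final concentrate = 50.891 kg/h.
dissolved solids fraction = 35.53/50.891 = 0.6982.

0.6982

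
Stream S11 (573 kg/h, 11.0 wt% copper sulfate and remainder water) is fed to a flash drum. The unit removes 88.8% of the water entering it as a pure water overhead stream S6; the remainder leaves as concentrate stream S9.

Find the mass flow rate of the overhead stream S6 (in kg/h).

452.9 kg/h

water entering = 573×0.890 = 509.97 kg/h; overhead removed = 0.888×509.97 = 452.85 kg/h.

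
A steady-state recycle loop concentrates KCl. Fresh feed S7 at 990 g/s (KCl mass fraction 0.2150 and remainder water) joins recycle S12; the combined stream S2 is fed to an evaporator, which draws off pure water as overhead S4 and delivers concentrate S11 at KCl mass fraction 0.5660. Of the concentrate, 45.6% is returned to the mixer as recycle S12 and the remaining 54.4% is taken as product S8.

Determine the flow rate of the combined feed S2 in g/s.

1305 g/s

Overall KCl balance (none leaves overhead): KCl in fresh feed = KCl in product, i.e. 990×0.215 = (1−0.456)·S11·0.566.
S11 = 212.85/(0.566×0.544) = 691.29 g/s.
Recycle S12 = 0.456×691.29 = 315.23 g/s.
Combined feed S2 = 990 + 315.23 = 1305.2 g/s.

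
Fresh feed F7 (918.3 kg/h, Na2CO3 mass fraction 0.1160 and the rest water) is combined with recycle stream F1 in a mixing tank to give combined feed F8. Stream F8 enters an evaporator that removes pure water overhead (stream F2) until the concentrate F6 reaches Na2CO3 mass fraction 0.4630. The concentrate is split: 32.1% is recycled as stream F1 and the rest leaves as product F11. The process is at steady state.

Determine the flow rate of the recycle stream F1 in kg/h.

Overall Na2CO3 balance (none leaves overhead): Na2CO3 in fresh feed = Na2CO3 in product, i.e. 918.3×0.116 = (1−0.321)·F6·0.463.
F6 = 106.52/(0.463×0.679) = 338.84 kg/h.
Recycle F1 = 0.321×338.84 = 108.77 kg/h.

108.8 kg/h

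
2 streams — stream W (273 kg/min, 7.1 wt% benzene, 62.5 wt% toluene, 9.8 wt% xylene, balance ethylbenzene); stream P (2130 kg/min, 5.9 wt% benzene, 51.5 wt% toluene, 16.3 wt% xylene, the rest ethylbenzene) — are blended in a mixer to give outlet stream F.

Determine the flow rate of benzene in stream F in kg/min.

benzene out = benzene in = 273×0.071 + 2130×0.059 = 145.05 kg/min.

145.1 kg/min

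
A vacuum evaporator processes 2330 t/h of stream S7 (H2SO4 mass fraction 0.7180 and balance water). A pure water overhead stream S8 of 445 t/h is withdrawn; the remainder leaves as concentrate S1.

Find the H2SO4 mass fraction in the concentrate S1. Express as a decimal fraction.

0.8875

H2SO4 is not removed: 2330×0.718 = 1672.9 t/h of H2SO4 enters S1.
Concentrate = 2330 − 445 = 1885 t/h.
Mass fraction = 1672.9/1885 = 0.8875.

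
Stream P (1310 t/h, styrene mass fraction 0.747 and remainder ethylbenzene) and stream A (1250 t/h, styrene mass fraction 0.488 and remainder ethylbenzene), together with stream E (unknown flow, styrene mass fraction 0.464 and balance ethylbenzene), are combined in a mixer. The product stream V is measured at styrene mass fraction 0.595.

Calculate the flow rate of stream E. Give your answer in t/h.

499 t/h

Let E be the unknown flow. Total out = 2560 + E.
styrene balance: 1588.6 + 0.464·E = 0.595·(2560 + E)
(0.464 − 0.595)·E = 0.595×2560 − 1588.6 = -65.37
E = -65.37 / -0.131 = 499.01 t/h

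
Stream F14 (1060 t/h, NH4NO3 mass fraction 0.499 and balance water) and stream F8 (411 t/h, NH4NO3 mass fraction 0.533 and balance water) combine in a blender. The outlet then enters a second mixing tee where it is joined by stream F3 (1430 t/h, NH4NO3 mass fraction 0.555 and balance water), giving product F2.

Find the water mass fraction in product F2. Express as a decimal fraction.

0.469

Overall, product flow = 2901 t/h.
water in = 1060×0.501 + 411×0.467 + 1430×0.445 = 1359.3 t/h.
water fraction in F2 = 0.469.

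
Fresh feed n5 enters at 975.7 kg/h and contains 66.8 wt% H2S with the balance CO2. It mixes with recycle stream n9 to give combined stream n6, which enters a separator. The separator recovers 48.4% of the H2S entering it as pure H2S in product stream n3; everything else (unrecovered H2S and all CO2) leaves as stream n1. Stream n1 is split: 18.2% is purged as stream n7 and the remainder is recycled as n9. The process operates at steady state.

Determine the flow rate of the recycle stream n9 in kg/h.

CO2 enters only via n5 and leaves only via the purge: 975.7×0.332 = 0.182×(CO2 in n1), and the separator passes all CO2, so CO2 in n6 = CO2 in n1 = 1779.8 kg/h.
H2S in n6: m_A = 975.7×0.668 + (1−0.182)·(1−0.484)·m_A, so m_A = 651.77/0.5779 = 1127.8 kg/h.
n1 = (1−0.484)×1127.8 + 1779.8 = 2361.8 kg/h.
Recycle n9 = (1−0.182)×2361.8 = 1931.9 kg/h.

1932 kg/h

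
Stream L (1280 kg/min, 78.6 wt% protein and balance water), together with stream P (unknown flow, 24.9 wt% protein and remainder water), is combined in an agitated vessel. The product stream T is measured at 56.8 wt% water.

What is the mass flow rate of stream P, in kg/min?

2476 kg/min

Let P be the unknown flow. Total out = 1280 + P.
water balance: 273.92 + 0.751·P = 0.568·(1280 + P)
(0.751 − 0.568)·P = 0.568×1280 − 273.92 = 453.12
P = 453.12 / 0.183 = 2476.1 kg/min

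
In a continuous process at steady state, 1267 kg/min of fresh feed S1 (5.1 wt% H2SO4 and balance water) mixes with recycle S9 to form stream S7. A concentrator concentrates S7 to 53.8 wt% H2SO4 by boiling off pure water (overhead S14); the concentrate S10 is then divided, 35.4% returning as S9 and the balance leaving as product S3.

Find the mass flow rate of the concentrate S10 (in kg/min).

Overall H2SO4 balance (none leaves overhead): H2SO4 in fresh feed = H2SO4 in product, i.e. 1267×0.051 = (1−0.354)·S10·0.538.
S10 = 64.617/(0.538×0.646) = 185.92 kg/min.

185.9 kg/min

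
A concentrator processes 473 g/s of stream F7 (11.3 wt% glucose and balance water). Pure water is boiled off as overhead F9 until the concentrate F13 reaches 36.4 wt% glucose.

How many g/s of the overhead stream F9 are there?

326.2 g/s

glucose is conserved: 473×0.113 = 53.449 g/s all reports to the concentrate.
Concentrate = 53.449/(target fraction) = 146.84 g/s.
Overhead = 473 − 146.84 = 326.16 g/s.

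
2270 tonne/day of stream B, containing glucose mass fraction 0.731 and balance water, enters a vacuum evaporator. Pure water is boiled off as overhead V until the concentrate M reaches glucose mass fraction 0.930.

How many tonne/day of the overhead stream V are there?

glucose is conserved: 2270×0.731 = 1659.4 tonne/day all reports to the concentrate.
Concentrate = 1659.4/(target fraction) = 1784.3 tonne/day.
Overhead = 2270 − 1784.3 = 485.73 tonne/day.

485.7 tonne/day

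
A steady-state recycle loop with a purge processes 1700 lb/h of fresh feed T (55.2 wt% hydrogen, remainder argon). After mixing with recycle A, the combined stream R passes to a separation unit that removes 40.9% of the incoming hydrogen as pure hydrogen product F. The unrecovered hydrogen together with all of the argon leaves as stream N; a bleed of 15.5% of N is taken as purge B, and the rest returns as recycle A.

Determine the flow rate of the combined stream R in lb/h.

6788 lb/h

argon enters only via T and leaves only via the purge: 1700×0.448 = 0.155×(argon in N), and the separation unit passes all argon, so argon in R = argon in N = 4913.5 lb/h.
hydrogen in R: m_A = 1700×0.552 + (1−0.155)·(1−0.409)·m_A, so m_A = 938.4/0.5006 = 1874.5 lb/h.
R = 1874.5 + 4913.5 = 6788.1 lb/h.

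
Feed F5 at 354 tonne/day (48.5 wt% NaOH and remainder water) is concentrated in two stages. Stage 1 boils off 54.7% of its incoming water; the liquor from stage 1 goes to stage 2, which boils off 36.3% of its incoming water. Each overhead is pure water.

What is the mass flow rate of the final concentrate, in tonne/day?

water in feed = 354×0.515 = 182.31 tonne/day.
After stage 1: water left = (1−0.547)×182.31 = 82.586; stream total = 254.28 tonne/day.
After stage 2: water left = (1−0.363)×82.586 = 52.608; final concentrate = 224.3 tonne/day.

224.3 tonne/day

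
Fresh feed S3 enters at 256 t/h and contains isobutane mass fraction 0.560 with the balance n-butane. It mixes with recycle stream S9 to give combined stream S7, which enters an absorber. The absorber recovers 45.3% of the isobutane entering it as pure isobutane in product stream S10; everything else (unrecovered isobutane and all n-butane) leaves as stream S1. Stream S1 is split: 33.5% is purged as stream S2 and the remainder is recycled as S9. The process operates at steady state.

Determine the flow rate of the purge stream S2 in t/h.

n-butane enters only via S3 and leaves only via the purge: 256×0.440 = 0.335×(n-butane in S1), and the absorber passes all n-butane, so n-butane in S7 = n-butane in S1 = 336.24 t/h.
isobutane in S7: m_A = 256×0.560 + (1−0.335)·(1−0.453)·m_A, so m_A = 143.36/0.6362 = 225.32 t/h.
S1 = (1−0.453)×225.32 + 336.24 = 459.49 t/h.
Purge S2 = 0.335×459.49 = 153.93 t/h.

153.9 t/h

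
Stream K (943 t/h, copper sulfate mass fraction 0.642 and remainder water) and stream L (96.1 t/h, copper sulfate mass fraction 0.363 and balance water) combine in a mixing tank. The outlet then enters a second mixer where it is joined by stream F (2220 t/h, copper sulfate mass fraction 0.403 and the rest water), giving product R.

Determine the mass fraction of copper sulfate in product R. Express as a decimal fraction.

Overall, product flow = 3259.1 t/h.
copper sulfate in = 943×0.642 + 96.1×0.363 + 2220×0.403 = 1535 t/h.
copper sulfate fraction in R = 0.471.

0.471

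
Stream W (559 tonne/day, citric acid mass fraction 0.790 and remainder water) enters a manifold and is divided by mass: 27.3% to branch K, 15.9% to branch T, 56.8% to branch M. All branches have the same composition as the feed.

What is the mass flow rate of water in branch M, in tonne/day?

Branch M total = 0.568×559 = 317.51 tonne/day.
water in M = 0.210×317.51 = 66.678 tonne/day.

66.68 tonne/day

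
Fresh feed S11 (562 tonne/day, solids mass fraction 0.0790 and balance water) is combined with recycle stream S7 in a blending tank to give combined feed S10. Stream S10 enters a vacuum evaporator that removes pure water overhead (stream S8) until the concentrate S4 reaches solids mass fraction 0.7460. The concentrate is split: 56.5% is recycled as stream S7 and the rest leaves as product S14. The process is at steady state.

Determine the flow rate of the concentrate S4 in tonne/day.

Overall solids balance (none leaves overhead): solids in fresh feed = solids in product, i.e. 562×0.079 = (1−0.565)·S4·0.746.
S4 = 44.398/(0.746×0.435) = 136.82 tonne/day.

136.8 tonne/day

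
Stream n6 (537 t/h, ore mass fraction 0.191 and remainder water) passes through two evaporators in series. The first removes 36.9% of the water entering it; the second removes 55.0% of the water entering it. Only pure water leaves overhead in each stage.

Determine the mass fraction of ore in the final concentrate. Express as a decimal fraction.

water in feed = 537×0.809 = 434.43 t/h.
After stage 1: water left = (1−0.369)×434.43 = 274.13; stream total = 376.69 t/h.
After stage 2: water left = (1−0.550)×274.13 = 123.36; final concentrate = 225.92 t/h.
ore fraction = 102.57/225.92 = 0.454.

0.454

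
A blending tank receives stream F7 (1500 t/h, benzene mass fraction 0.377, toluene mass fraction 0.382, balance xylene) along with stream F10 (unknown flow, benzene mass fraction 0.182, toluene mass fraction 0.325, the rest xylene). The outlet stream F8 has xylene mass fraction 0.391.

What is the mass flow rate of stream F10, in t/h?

Let F10 be the unknown flow. Total out = 1500 + F10.
xylene balance: 361.5 + 0.493·F10 = 0.391·(1500 + F10)
(0.493 − 0.391)·F10 = 0.391×1500 − 361.5 = 225
F10 = 225 / 0.102 = 2205.9 t/h

2206 t/h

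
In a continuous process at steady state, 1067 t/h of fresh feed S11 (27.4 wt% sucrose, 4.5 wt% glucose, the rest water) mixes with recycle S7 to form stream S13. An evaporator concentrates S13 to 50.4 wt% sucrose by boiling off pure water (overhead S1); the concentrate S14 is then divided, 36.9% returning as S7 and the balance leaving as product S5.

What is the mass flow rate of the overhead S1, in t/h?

486.9 t/h

Overall sucrose balance (none leaves overhead): sucrose in fresh feed = sucrose in product, i.e. 1067×0.274 = (1−0.369)·S14·0.504.
S14 = 292.36/(0.504×0.631) = 919.3 t/h.
Recycle S7 = 0.369×919.3 = 339.22 t/h.
Combined feed S13 = 1067 + 339.22 = 1406.2 t/h.
Overhead S1 = S13 − S14 = 1406.2 − 919.3 = 486.92 t/h.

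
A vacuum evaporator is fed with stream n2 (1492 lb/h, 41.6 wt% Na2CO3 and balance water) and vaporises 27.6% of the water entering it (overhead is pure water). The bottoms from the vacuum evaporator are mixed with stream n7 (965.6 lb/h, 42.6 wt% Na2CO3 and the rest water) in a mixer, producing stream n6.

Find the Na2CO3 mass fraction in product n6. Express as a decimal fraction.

0.465

Vapour removed = 0.276×0.584×1492 = 240.49 lb/h; concentrate = 1251.5 lb/h.
Na2CO3 reaching the mixer = 620.67 (from concentrate) + 965.6×0.426 = 1032 lb/h.
Product flow = 1251.5 + 965.6 = 2217.1 lb/h; Na2CO3 fraction = 0.465.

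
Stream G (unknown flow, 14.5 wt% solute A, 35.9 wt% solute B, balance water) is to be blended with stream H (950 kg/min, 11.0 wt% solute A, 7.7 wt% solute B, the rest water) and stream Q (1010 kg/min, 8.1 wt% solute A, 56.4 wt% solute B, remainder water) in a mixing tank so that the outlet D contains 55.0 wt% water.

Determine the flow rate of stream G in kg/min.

Let G be the unknown flow. Total out = 1960 + G.
water balance: 1130.9 + 0.496·G = 0.550·(1960 + G)
(0.496 − 0.550)·G = 0.550×1960 − 1130.9 = -52.9
G = -52.9 / -0.054 = 979.63 kg/min

979.6 kg/min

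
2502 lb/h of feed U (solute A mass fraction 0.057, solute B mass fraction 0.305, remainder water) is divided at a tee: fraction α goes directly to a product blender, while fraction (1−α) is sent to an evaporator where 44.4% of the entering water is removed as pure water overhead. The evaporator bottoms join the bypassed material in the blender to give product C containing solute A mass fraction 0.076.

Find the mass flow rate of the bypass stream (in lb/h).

All 2502×0.057 = 142.61 lb/h of solute A reaches C, so C = 142.61/0.076 = 1876.5 lb/h and vapour = 625.5 lb/h.
The evaporator receives (1−α)·2502 of feed at 0.638 water and removes 0.444 of that water:
0.444×0.638×(1−α)×2502 = 625.5
(1−α) = 625.5/708.75 = 0.8825;  α = 0.1175.
Bypass flow = 0.1175×2502 = 293.87 lb/h.

293.9 lb/h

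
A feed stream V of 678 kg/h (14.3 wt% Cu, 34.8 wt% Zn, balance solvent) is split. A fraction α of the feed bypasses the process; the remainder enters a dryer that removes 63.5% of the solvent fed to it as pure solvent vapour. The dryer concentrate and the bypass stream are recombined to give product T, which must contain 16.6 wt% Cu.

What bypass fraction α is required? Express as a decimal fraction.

0.571

All 678×0.143 = 96.954 kg/h of Cu reaches T, so T = 96.954/0.166 = 584.06 kg/h and vapour = 93.94 kg/h.
The evaporator receives (1−α)·678 of feed at 0.509 solvent and removes 0.635 of that solvent:
0.635×0.509×(1−α)×678 = 93.94
(1−α) = 93.94/219.14 = 0.4287;  α = 0.5713.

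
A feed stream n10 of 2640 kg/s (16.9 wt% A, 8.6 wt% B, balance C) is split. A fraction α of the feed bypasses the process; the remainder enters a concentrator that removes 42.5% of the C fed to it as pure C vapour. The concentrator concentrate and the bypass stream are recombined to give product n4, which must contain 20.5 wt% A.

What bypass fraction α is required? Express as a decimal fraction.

All 2640×0.169 = 446.16 kg/s of A reaches n4, so n4 = 446.16/0.205 = 2176.4 kg/s and vapour = 463.61 kg/s.
The evaporator receives (1−α)·2640 of feed at 0.745 C and removes 0.425 of that C:
0.425×0.745×(1−α)×2640 = 463.61
(1−α) = 463.61/835.89 = 0.5546;  α = 0.4454.

0.445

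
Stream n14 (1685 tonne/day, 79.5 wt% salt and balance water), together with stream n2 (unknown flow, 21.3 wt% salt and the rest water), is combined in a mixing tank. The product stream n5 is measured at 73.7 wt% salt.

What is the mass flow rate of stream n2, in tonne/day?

186.5 tonne/day

Let n2 be the unknown flow. Total out = 1685 + n2.
salt balance: 1339.6 + 0.213·n2 = 0.737·(1685 + n2)
(0.213 − 0.737)·n2 = 0.737×1685 − 1339.6 = -97.73
n2 = -97.73 / -0.524 = 186.51 tonne/day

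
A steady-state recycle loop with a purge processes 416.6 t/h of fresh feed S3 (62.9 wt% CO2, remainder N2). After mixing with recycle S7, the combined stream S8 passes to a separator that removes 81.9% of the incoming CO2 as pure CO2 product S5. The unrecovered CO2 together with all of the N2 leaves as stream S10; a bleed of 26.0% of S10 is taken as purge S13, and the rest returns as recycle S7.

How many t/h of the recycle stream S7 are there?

480.4 t/h

N2 enters only via S3 and leaves only via the purge: 416.6×0.371 = 0.260×(N2 in S10), and the separator passes all N2, so N2 in S8 = N2 in S10 = 594.46 t/h.
CO2 in S8: m_A = 416.6×0.629 + (1−0.260)·(1−0.819)·m_A, so m_A = 262.04/0.8661 = 302.57 t/h.
S10 = (1−0.819)×302.57 + 594.46 = 649.22 t/h.
Recycle S7 = (1−0.260)×649.22 = 480.42 t/h.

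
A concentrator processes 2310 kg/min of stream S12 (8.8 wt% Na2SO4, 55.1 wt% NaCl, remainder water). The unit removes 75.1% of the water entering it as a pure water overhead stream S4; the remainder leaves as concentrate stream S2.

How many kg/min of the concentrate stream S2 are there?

1684 kg/min

water entering = 2310×0.361 = 833.91 kg/min; overhead removed = 0.751×833.91 = 626.27 kg/min.
Concentrate = 2310 − 626.27 = 1683.7 kg/min.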